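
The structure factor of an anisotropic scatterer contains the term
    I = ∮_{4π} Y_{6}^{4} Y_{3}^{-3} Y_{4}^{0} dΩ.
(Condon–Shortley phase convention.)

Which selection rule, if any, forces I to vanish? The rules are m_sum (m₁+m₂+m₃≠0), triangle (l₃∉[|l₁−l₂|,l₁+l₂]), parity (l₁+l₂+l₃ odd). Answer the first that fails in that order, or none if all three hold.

m_sum

azimuthal sum: 4 − 3 + 0 = 1  ✗
3 ≤ 4 ≤ 9 (triangle on l)
L = 6 + 3 + 4 = 13 (odd)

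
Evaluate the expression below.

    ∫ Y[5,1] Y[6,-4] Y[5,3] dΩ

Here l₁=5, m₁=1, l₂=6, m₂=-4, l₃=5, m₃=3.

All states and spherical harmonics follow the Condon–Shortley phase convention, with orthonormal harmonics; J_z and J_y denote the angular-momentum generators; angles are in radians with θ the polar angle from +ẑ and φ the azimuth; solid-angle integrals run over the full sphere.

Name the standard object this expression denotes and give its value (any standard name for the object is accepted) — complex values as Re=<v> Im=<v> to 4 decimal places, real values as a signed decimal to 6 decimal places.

This is a Gaunt coefficient — the integral of a triple product of spherical harmonics over the sphere.
Rules hold: Σm=0, L=16 even, 1≤5≤11.
N = 11·13·11 = 1573
Δ = 6!·4!·6!/17! = 1/28588560
Racah Σ t=1..5: t=1:−1/345600 t=2:+1/13824 t=3:−1/5184 t=4:+1/13824 t=5:−1/345600 = -7/129600
⇒ 3j(5 6 5; 0 0 0)² = 80/7293, sgn +1
Racah Σ t=0..2: t=0:+1/829440 t=1:−1/86400 t=2:+1/138240 = -13/4147200
⇒ 3j(5 6 5; 1 -4 3)² = 13/3740, sgn -1
4πI² = N·(3j₀)²·(3jₘ)² = 52/867
I = -1·√(0.0599769/4π) = -0.06908555

Gaunt coefficient, -0.069086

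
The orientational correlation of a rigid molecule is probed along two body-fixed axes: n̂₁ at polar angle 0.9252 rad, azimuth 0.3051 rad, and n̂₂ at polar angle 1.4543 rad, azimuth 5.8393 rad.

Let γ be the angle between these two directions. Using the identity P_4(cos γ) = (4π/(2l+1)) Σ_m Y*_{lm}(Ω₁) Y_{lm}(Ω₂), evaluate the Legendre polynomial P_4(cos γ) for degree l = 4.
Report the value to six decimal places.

-0.428469

Term-by-term m-sum for l=4 (normalisation 4π/9 = 1.396263):
  m=-4: Y*=(0.061831, 0.169178)  Y=(-0.087560, 0.421661)  product (-0.076750, 0.011258)
  m=-3: Y*=(0.233928, 0.304231)  Y=(0.033765, 0.138491)  product (-0.034235, 0.042669)
  m=-2: Y*=(0.268322, 0.187615)  Y=(-0.188582, -0.231765)  product (-0.007118, -0.097568)
  m=-1: Y*=(-0.101036, -0.031820)  Y=(-0.143304, -0.068146)  product (0.012311, 0.011445)
  m=+0: Y*=(-0.346291, -0.000000)  Y=(0.275157, 0.000000)  product (-0.095284, -0.000000)
  m=+1: Y*=(0.101036, -0.031820)  Y=(0.143304, -0.068146)  product (0.012311, -0.011445)
  m=+2: Y*=(0.268322, -0.187615)  Y=(-0.188582, 0.231765)  product (-0.007118, 0.097568)
  m=+3: Y*=(-0.233928, 0.304231)  Y=(-0.033765, 0.138491)  product (-0.034235, -0.042669)
  m=+4: Y*=(0.061831, -0.169178)  Y=(-0.087560, -0.421661)  product (-0.076750, -0.011258)
Σ over m = (-0.306868, 0.000000); ×(4π/9) → (-0.428469, 0.000000). Real part: -0.428469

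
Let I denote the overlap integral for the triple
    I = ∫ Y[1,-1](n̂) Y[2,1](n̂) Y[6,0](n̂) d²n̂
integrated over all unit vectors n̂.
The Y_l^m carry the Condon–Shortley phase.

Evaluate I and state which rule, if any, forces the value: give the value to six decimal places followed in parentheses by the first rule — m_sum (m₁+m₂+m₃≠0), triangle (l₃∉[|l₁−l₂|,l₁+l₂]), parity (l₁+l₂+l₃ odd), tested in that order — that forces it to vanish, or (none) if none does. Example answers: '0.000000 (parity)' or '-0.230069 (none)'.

triangle: need 1≤l₃≤3, have 6; I=0

0.000000 (triangle)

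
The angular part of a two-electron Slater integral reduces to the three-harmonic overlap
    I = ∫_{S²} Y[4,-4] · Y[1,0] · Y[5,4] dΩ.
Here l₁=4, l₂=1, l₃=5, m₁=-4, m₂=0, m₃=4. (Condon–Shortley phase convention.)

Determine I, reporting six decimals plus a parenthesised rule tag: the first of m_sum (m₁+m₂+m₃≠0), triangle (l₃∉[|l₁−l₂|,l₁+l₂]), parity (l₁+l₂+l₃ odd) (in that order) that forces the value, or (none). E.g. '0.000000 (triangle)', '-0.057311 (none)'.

0.147319 (none)

Rules hold: Σm=0, L=10 even, 3≤5≤5.
N = 9·3·11 = 297
Δ = 0!·8!·2!/11! = 1/495
Racah Σ t=0..0: t=0:+1/576 = 1/576
⇒ 3j(4 1 5; 0 0 0)² = 5/99, sgn -1
Racah Σ t=0..0: t=0:+1/40320 = 1/40320
⇒ 3j(4 1 5; -4 0 4)² = 1/55, sgn -1
4πI² = N·(3j₀)²·(3jₘ)² = 3/11
I = +1·√(0.272727/4π) = 0.14731920
No selection rule forces the value: the integral is nonzero (none).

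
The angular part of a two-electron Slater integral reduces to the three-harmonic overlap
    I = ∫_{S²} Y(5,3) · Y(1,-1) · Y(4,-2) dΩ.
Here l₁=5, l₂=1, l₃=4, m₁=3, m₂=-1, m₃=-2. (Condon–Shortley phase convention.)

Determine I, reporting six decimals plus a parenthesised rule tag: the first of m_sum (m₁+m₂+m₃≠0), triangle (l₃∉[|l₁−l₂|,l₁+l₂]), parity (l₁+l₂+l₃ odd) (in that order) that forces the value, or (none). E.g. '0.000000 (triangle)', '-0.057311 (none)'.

-0.259847 (none)

m-sum 0 ✓  L=10 even ✓  4≤4≤6 ✓
Π(2lᵢ+1) = 11×3×9 = 297
triangle coeff Δ(5,1,4) = 1/495
Σ_t [1,1]: t=1:−1/576 = -1/576
(3j)²=5/99 [(5 1 4; 0 0 0)], sign=-1
Σ_t [0,0]: t=0:+1/2880 = 1/2880
(3j)²=28/495 [(5 1 4; 3 -1 -2)], sign=+1
⇒ 4πI² = 28/33
I = (-1)√(28/33/(4π)) = -0.25984664
No selection rule forces the value: the integral is nonzero (none).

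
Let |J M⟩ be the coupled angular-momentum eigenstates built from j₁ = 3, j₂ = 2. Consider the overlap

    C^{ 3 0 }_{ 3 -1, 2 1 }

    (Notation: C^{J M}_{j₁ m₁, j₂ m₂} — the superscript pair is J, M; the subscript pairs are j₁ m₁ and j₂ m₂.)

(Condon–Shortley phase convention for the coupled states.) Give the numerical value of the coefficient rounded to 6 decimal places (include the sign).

+0.182574  (= +√(1/30))

j₁+j₂−J=2  J+j₁−j₂=4  J−j₁+j₂=2  j₁+j₂+J+1=9
(j₁±m₁, j₂±m₂, J±M) = (2,4,3,1,3,3)
P² = 96/5
sum k=1..2:
  [1] −1/12 = -1/12
  [2] +1/8 = 1/8
S = 1/24
C² = P²·S² = 1/30 ; C = +0.182574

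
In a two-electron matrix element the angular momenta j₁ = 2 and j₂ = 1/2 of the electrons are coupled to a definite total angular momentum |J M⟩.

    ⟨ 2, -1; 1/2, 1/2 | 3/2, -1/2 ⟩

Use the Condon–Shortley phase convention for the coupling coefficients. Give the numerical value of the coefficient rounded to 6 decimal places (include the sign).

−√(3/5) = -0.774597

triangle: 1!·3!·0!/5! = 6/120
(j±m)!: 1!·3!·1!·0!·1!·2! = 12
prefactor² = (2J+1)·Δ·N² = 12/5
  k=1: −1/(1!·0!·2!·0!·1!·0!) = -1/2
Σ = -1/2  ⇒  CG² = 12/5·(-1/2)² = 3/5
CG = −√(3/5) = -0.774597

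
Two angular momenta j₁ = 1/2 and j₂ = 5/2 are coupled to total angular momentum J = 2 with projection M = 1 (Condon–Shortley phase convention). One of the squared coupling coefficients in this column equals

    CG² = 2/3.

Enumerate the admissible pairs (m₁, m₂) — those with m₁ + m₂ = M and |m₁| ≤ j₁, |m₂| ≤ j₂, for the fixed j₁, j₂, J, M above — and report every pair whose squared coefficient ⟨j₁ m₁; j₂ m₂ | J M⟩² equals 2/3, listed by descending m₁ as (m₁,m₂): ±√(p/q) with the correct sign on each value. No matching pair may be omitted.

(-1/2,3/2): −√(2/3)

Admissible pairs with m₁+m₂ = M = 1: (-1/2,3/2), (1/2,1/2)
  (m₁,m₂)=(1/2,1/2): CG² = 1/3, CG = +√(1/3)
  (m₁,m₂)=(-1/2,3/2): CG² = 2/3, CG = −√(2/3)   ← matches the target
Pairs with CG² = 2/3: (-1/2,3/2): −√(2/3)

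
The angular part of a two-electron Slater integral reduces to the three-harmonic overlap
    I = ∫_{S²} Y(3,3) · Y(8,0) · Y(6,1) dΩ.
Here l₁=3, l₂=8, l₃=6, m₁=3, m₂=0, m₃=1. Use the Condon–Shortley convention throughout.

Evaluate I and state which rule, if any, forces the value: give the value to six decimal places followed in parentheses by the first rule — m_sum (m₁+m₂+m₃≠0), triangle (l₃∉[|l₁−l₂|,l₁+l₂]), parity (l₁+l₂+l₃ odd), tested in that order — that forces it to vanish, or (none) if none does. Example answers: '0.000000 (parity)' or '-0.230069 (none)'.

3 + 0 + 1 = 4 ≠ 0: azimuthal integral kills it; I = 0

0.000000 (m_sum)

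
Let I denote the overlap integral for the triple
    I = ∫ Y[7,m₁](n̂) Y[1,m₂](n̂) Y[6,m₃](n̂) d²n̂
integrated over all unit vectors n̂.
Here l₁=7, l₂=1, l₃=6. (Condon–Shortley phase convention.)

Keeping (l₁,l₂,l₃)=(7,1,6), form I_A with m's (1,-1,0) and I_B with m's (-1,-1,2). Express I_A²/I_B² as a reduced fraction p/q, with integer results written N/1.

28/15

l's match ⇒ only the (l;m) 3-j factors differ between A and B.
A: triangle coeff Δ(7,1,6) = 1/1365; Σ_t [0,0]: t=0:+1/1036800 = 1/1036800; (3j)²=4/195 [(7 1 6; 1 -1 0)], sign=+1
B: triangle coeff Δ(7,1,6) = 1/1365; Σ_t [0,0]: t=0:+1/1935360 = 1/1935360; (3j)²=1/91 [(7 1 6; -1 -1 2)], sign=+1
I_A²/I_B² = (4/195)/(1/91) = 28/15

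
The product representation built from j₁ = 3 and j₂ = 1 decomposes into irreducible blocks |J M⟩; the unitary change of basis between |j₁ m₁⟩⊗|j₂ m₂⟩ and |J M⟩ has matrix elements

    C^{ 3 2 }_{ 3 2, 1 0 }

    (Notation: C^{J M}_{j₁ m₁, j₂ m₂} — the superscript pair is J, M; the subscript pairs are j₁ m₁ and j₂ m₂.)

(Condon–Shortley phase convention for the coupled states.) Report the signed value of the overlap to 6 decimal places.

√[7·1!5!1!/8! · 5!1!1!1!5!1!] = √(300)
  +(−1)^0/∏(0,1,1,1,4,0)! = 1/24  (running 1/24)
  +(−1)^1/∏(1,0,0,0,5,1)! = -1/120  (running 1/30)
⟨..|..⟩ = √(300)·(1/30) = +0.577350

+√(1/3) = +0.577350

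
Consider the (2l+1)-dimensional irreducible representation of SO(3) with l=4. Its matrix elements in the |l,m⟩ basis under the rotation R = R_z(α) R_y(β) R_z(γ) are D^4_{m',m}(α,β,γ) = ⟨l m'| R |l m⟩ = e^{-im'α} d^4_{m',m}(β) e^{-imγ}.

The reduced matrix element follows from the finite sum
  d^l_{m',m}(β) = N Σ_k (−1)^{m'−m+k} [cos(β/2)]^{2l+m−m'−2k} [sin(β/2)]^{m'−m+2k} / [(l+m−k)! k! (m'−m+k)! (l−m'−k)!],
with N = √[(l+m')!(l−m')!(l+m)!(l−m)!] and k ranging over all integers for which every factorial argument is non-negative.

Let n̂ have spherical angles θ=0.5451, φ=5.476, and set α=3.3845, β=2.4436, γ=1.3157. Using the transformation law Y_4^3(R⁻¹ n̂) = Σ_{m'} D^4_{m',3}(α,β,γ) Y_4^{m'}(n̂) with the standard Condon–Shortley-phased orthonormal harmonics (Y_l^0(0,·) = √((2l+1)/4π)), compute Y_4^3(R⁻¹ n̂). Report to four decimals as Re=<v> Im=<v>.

Re=-0.1774 Im=0.0718

Need the full column D^4_{m',3} for m'=−4..4 at α=3.3845, β=2.4436, γ=1.3157.
cos(β/2)=0.341955, sin(β/2)=0.939716
d^4_{-4,3}: single k=7 term ⇒ +0.625880;  D = -0.617264-0.103495i
d^4_{-3,3}: k∈[6..7] ⇒ +0.563659 -0.608099 = -0.044440;  D = -0.044309+0.003409i
d^4_{-2,3}: k∈[5..6] ⇒ +0.328909 -0.827962 = -0.499053;  D = +0.473767-0.156840i
d^4_{-1,3}: k∈[4..5] ⇒ +0.141053 -0.639129 = -0.498076;  D = -0.421308+0.265668i
d^4_{0,3}: k∈[3..4] ⇒ +0.045909 -0.346700 = -0.300791;  D = +0.208372-0.216925i
d^4_{1,3}: k∈[2..3] ⇒ +0.011207 -0.141053 = -0.129846;  D = -0.064786+0.112529i
d^4_{2,3}: k∈[1..2] ⇒ +0.001922 -0.043553 = -0.041631;  D = +0.011484-0.040015i
d^4_{3,3}: k∈[0..1] ⇒ +0.000187 -0.009883 = -0.009696;  D = -0.000354+0.009690i
d^4_{4,3}: single k=0 term ⇒ -0.001453;  D = -0.000298-0.001422i
Y_4^{m'}(θ=0.5451,φ=5.476) and Σ D·Y over m':
  (-0.6173-0.1035i)·(-0.0319-0.0028i)  (-0.0443+0.0034i)·(-0.1122+0.0984i)  (+0.4738-0.1568i)·(-0.0161+0.3700i)  (-0.4213+0.2657i)·(+0.3072+0.3209i)  (+0.2084-0.2169i)·(-0.0237+0.0000i)  (-0.0648+0.1125i)·(-0.3072+0.3209i)  (+0.0115-0.0400i)·(-0.0161-0.3700i)  (-0.0004+0.0097i)·(+0.1122+0.0984i)  (-0.0003-0.0014i)·(-0.0319+0.0028i)
Y_4^3(R⁻¹ n̂) = -0.177406+0.071794i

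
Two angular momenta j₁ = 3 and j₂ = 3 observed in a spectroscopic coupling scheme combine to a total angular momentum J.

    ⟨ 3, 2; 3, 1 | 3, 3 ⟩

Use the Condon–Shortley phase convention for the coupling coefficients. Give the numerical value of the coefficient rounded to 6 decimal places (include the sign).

-0.577350

j₁+j₂−J=3  J+j₁−j₂=3  J−j₁+j₂=3  j₁+j₂+J+1=10
(j₁±m₁, j₂±m₂, J±M) = (5,1,4,2,6,0)
P² = 1728
sum k=1..1:
  [1] −1/72 = -1/72
S = -1/72
C² = P²·S² = 1/3 ; C = -0.577350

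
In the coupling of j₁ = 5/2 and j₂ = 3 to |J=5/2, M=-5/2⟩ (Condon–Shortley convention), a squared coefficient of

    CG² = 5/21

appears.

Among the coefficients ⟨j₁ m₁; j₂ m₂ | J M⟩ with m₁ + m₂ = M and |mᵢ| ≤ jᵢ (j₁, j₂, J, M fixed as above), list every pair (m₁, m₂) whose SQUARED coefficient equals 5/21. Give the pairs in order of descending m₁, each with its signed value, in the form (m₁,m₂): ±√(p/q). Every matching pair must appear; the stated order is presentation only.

(1/2,-3): +√(5/21)

Admissible pairs with m₁+m₂ = M = -5/2: (-5/2,0), (-3/2,-1), (-1/2,-2), (1/2,-3)
  (m₁,m₂)=(1/2,-3): CG² = 5/21, CG = +√(5/21)   ← matches the target
  (m₁,m₂)=(-1/2,-2): CG² = 5/14, CG = −√(5/14)
  (m₁,m₂)=(-3/2,-1): CG² = 2/7, CG = +√(2/7)
  (m₁,m₂)=(-5/2,0): CG² = 5/42, CG = −√(5/42)
Pairs with CG² = 5/21: (1/2,-3): +√(5/21)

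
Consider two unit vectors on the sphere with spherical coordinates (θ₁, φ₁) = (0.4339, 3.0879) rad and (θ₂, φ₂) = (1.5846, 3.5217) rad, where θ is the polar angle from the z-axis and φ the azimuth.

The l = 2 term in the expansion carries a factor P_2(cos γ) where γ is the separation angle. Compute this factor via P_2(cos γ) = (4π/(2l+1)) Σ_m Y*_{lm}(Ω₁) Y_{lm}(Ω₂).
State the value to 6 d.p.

Expand P_2 via completeness: Σ_{m} conj(Y_{2,m}) at Ω₁ times Y_{2,m} at Ω₂ —
  term(m=-2) = (0.017050, -0.020112)   from Y*(Ω₁)=(0.067879, -0.007317), Y(Ω₂)=(0.279875, -0.266122)
  term(m=-1) = (-0.002851, 0.001321)   from Y*(Ω₁)=(-0.294267, 0.015815), Y(Ω₂)=(0.009902, -0.003956)
  term(m=+0) = (-0.146116, 0.000000)   from Y*(Ω₁)=(0.463550, -0.000000), Y(Ω₂)=(-0.315211, 0.000000)
  term(m=+1) = (-0.002851, -0.001321)   from Y*(Ω₁)=(0.294267, 0.015815), Y(Ω₂)=(-0.009902, -0.003956)
  term(m=+2) = (0.017050, 0.020112)   from Y*(Ω₁)=(0.067879, 0.007317), Y(Ω₂)=(0.279875, 0.266122)
Total Σ_m = (-0.117718, 0.000000). Multiply by 2.513274: (-0.295857, 0.000000). P_2(cos γ) = -0.295857

-0.295857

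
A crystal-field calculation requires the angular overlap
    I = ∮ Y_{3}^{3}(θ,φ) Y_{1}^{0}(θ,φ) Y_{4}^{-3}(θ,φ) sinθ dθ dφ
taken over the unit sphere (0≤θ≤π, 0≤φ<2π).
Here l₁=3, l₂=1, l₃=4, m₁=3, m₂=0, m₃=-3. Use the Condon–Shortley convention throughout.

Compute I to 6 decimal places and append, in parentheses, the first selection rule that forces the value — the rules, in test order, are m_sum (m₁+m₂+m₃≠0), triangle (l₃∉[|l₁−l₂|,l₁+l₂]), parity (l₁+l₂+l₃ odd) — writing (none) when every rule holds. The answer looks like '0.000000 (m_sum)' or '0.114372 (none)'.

Checks pass: Σm=0; 8 even; l₃=4∈[2,4].
(2·3+1)(2·1+1)(2·4+1) = 189
Δ: 0! 6! 2! / 9! → 1/252
sum: t=0:+1/36 = 1/36
3j²(3 1 4; 0 0 0) = Δ·Π!·Σ² = 4/63  (sign +1)
sum: t=0:+1/720 = 1/720
3j²(3 1 4; 3 0 -3) = Δ·Π!·Σ² = 1/36  (sign -1)
combine: 4πI² = 189·4/63·1/36 = 1/3
take √, sign -1: I = -0.16286750
No selection rule forces the value: the integral is nonzero (none).

-0.162868 (none)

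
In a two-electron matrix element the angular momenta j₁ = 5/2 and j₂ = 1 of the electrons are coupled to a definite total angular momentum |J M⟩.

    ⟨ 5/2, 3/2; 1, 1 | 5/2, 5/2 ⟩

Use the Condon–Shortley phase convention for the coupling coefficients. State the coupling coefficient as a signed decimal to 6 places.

-0.534522

√[6·1!4!1!/7! · 4!1!2!0!5!0!] = √(1152/7)
  +(−1)^1/∏(1,0,0,1,4,0)! = -1/24  (running -1/24)
⟨..|..⟩ = √(1152/7)·(-1/24) = -0.534522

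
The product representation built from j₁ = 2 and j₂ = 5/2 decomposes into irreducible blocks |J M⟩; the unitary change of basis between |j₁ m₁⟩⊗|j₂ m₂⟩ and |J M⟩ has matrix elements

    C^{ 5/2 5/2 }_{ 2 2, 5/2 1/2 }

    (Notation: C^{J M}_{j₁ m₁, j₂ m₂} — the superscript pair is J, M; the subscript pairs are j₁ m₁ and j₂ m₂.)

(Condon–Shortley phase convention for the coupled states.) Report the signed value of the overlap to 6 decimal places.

+0.462910

√[6·2!2!3!/8! · 4!0!3!2!5!0!] = √(864/7)
  +(−1)^0/∏(0,2,0,3,2,0)! = 1/24  (running 1/24)
⟨..|..⟩ = √(864/7)·(1/24) = +0.462910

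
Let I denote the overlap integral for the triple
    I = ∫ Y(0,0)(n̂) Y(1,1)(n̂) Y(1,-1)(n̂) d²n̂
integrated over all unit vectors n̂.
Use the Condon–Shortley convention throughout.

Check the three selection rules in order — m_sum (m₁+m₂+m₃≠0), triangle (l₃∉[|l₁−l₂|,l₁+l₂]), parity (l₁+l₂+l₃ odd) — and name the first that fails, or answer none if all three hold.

none

m₁+m₂+m₃ = 0 + 1 − 1 = 0  ✓
triangle: |0−1|=1 ≤ l₃=1 ≤ 0+1=1  ✓
parity: l₁+l₂+l₃ = 2 is even  ✓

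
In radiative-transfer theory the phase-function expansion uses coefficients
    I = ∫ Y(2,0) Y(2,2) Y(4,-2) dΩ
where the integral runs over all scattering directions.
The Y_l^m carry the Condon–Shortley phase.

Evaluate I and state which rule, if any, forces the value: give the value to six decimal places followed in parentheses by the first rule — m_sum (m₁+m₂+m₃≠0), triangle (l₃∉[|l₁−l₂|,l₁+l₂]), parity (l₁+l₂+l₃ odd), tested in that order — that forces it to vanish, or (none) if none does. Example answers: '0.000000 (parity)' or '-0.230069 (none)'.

m-sum 0 ✓  L=8 even ✓  0≤4≤4 ✓
Π(2lᵢ+1) = 5×5×9 = 225
triangle coeff Δ(2,2,4) = 1/630
Σ_t [0,0]: t=0:+1/16 = 1/16
(3j)²=2/35 [(2 2 4; 0 0 0)], sign=+1
Σ_t [0,0]: t=0:+1/96 = 1/96
(3j)²=1/42 [(2 2 4; 0 2 -2)], sign=+1
⇒ 4πI² = 15/49
I = (+1)√(15/49/(4π)) = 0.15607835
No selection rule forces the value: the integral is nonzero (none).

0.156078 (none)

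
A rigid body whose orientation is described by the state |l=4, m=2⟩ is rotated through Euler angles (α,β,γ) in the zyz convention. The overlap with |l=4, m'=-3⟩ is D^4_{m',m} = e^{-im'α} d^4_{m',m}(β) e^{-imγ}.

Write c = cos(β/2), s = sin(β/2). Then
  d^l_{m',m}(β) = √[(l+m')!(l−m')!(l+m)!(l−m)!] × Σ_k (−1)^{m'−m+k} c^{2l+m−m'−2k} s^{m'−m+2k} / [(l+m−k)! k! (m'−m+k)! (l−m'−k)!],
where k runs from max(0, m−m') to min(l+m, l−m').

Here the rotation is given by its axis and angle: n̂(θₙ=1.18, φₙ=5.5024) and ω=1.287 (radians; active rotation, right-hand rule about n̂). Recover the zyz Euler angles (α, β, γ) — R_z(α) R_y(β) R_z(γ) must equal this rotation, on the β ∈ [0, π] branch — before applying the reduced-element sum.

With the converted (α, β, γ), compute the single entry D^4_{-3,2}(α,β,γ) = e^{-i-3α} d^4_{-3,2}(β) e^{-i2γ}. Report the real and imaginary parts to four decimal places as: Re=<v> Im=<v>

Axis–angle → zyz. n̂ = (sinθₙcosφₙ, sinθₙsinφₙ, cosθₙ) = (+0.656804, -0.650772, +0.380925), ω = 1.2870.
R = I cosω + sinω [n̂]ₓ + (1−cosω) n̂n̂ᵀ gives
  R = [+0.590603, -0.673436, -0.444603; +0.057939, +0.584925, -0.809016; +0.804879, +0.452047, +0.384476]
β = atan2(√(R₁₃²+R₂₃²), R₃₃) = 1.176156; α = atan2(R₂₃, R₁₃) mod 2π = 4.209884; γ = atan2(R₃₂, −R₃₁) mod 2π = 2.629862
D^4_{-3,2}(4.2099,1.1762,2.6299) = e^{-i·-3·4.2099}·d^4_{-3,2}(1.1762)·e^{-i·2·2.6299}. Compute d first:
With c≡cos(β/2)=0.832009 and s≡sin(β/2)=0.554763, N=[1·5040·720·2]^{1/2}=2693.993318
k∈{5,6} keeps every argument non-negative
  k=5: (−1)^0·2693.9933/(240)·0.8320^3·0.5548^5 = +0.339708
  k=6: (−1)^1·2693.9933/(720)·0.8320^1·0.5548^7 = -0.050343
d^4_{-3,2}(1.1762) = +0.339708 -0.050343 = +0.289364
Phases: e^{-i·(-3)·4.2099}=+0.997998+0.063238i, e^{-i·(2)·2.6299}=+0.520413+0.853915i ⇒ D=+0.134662+0.256121i

Re=0.1347 Im=0.2561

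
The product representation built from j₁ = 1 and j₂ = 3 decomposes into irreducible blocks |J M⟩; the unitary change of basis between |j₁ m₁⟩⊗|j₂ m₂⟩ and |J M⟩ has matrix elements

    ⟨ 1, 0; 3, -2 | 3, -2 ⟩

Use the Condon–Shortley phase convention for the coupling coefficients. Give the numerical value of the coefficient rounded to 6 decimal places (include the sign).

+0.577350  (= +√(1/3))

j₁+j₂−J=1  J+j₁−j₂=1  J−j₁+j₂=5  j₁+j₂+J+1=8
(j₁±m₁, j₂±m₂, J±M) = (1,1,1,5,1,5)
P² = 300
sum k=0..1:
  [0] +1/24 = 1/24
  [1] −1/120 = -1/120
S = 1/30
C² = P²·S² = 1/3 ; C = +0.577350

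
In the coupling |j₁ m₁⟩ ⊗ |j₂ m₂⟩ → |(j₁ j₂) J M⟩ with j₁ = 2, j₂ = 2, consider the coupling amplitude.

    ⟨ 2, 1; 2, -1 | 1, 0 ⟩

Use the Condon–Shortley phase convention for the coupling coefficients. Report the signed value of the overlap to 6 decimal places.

−√(1/10) ≈ -0.316228

√[3·3!1!1!/6! · 3!1!1!3!1!1!] = √(9/10)
  +(−1)^0/∏(0,3,1,1,0,0)! = 1/6  (running 1/6)
  +(−1)^1/∏(1,2,0,0,1,1)! = -1/2  (running -1/3)
⟨..|..⟩ = √(9/10)·(-1/3) = -0.316228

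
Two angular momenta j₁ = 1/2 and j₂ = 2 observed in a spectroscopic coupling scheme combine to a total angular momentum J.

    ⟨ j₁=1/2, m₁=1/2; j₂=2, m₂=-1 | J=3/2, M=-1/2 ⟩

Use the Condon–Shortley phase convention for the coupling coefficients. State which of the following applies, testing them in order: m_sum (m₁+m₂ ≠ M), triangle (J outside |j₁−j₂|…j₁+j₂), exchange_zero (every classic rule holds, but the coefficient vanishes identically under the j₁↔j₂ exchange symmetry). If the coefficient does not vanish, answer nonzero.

m-sum: m₁+m₂ = 1/2+(-1) = -1/2, M = -1/2  ✓
triangle: |j₁−j₂| = 3/2 ≤ J = 3/2 ≤ j₁+j₂ = 5/2  ✓
exchange: j₁≠j₂ or m₁≠m₂ — the exchange symmetry imposes no constraint here
value check: CG = +√(3/5) = +0.774597 ≠ 0

nonzero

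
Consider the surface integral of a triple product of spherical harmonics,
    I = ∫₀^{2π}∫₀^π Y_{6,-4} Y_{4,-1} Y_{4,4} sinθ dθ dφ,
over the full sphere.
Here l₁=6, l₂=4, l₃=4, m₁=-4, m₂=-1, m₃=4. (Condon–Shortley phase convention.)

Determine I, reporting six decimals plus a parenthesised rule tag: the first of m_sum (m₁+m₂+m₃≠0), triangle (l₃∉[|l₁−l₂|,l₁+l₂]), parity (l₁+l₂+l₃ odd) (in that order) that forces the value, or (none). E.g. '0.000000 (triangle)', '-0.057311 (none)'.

0.000000 (m_sum)

Σmᵢ = -1 ≠ 0, so the φ-integral vanishes; I = 0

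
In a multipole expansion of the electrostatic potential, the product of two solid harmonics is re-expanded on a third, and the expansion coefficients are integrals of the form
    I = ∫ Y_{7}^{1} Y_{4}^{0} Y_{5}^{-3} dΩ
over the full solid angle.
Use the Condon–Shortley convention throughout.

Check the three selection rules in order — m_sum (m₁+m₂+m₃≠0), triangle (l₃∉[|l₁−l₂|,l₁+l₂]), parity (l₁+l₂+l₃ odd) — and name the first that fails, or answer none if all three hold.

m_sum

m₁+m₂+m₃ = 1 + 0 − 3 = -2  ✗
triangle: |7−4|=3 ≤ l₃=5 ≤ 7+4=11
parity: l₁+l₂+l₃ = 16 is even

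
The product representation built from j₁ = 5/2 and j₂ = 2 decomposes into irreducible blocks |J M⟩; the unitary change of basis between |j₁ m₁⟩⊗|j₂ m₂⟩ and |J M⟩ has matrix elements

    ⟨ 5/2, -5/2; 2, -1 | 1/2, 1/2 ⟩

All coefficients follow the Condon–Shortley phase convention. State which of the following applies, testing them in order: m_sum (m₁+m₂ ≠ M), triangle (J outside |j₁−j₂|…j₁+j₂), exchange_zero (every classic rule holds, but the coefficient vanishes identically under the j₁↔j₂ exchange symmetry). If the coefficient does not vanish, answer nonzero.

m_sum

m-sum: m₁+m₂ = -5/2+(-1) = -7/2, M = 1/2  ✗ ⇒ coefficient is 0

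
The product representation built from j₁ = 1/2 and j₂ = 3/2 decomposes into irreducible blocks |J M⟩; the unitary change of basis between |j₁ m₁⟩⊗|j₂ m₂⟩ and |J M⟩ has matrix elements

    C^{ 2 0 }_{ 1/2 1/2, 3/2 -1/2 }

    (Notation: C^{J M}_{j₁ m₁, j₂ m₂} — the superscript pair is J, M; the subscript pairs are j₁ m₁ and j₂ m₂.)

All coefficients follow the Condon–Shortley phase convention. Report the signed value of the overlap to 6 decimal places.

j₁+j₂−J=0  J+j₁−j₂=1  J−j₁+j₂=3  j₁+j₂+J+1=5
(j₁±m₁, j₂±m₂, J±M) = (1,0,1,2,2,2)
P² = 2
sum k=0..0:
  [0] +1/2 = 1/2
S = 1/2
C² = P²·S² = 1/2 ; C = +0.707107

+√(1/2) ≈ +0.707107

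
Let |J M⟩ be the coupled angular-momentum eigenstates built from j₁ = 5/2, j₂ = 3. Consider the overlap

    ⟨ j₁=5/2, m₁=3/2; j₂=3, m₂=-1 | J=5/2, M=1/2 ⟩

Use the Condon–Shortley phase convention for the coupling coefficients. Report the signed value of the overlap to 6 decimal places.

j₁+j₂−J=3  J+j₁−j₂=2  J−j₁+j₂=3  j₁+j₂+J+1=9
(j₁±m₁, j₂±m₂, J±M) = (4,1,2,4,3,2)
P² = 576/35
sum k=0..1:
  [0] +1/12 = 1/12
  [1] −1/8 = -1/8
S = -1/24
C² = P²·S² = 1/35 ; C = -0.169031

-0.169031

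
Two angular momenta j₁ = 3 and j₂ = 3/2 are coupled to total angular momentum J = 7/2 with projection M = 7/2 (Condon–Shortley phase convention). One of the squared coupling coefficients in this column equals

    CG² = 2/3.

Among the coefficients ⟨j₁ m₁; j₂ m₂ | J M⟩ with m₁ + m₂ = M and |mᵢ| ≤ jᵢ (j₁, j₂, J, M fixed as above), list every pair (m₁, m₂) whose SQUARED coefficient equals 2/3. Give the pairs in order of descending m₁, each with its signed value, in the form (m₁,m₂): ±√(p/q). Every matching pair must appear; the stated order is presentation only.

Admissible pairs with m₁+m₂ = M = 7/2: (2,3/2), (3,1/2)
  (m₁,m₂)=(3,1/2): CG² = 2/3, CG = +√(2/3)   ← matches the target
  (m₁,m₂)=(2,3/2): CG² = 1/3, CG = −√(1/3)
Pairs with CG² = 2/3: (3,1/2): +√(2/3)

(3,1/2): +√(2/3)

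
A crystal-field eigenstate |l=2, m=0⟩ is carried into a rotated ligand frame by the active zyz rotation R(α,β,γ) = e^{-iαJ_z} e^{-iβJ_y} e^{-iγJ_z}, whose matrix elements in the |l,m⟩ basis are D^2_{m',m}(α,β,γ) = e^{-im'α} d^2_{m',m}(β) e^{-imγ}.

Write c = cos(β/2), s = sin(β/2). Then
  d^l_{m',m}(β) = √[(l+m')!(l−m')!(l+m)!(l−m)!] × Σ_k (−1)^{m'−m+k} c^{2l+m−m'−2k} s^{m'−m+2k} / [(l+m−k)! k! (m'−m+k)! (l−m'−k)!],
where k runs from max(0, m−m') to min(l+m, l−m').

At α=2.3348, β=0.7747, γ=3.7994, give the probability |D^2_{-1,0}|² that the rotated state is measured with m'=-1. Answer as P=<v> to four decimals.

D^2_{-1,0}(2.3348,0.7747,3.7994) = e^{-i·-1·2.3348}·d^2_{-1,0}(0.7747)·e^{-i·0·3.7994}. Compute d first:
Half-angle: c=0.925913, s=0.377736. N=√(1·6·2·2)=4.898979
k∈{1,2} keeps every argument non-negative
  k=1: (−1)^0·4.8990/(2)·0.9259^3·0.3777^1 = +0.734472
  k=2: (−1)^1·4.8990/(2)·0.9259^1·0.3777^3 = -0.122239
d^2_{-1,0}(0.7747) = +0.734472 -0.122239 = +0.612232
|D^2_{-1,0}|² = |d^2_{-1,0}(β)|² = (+0.612232)² = 0.374828 (the z-rotation phases have unit modulus)

P=0.3748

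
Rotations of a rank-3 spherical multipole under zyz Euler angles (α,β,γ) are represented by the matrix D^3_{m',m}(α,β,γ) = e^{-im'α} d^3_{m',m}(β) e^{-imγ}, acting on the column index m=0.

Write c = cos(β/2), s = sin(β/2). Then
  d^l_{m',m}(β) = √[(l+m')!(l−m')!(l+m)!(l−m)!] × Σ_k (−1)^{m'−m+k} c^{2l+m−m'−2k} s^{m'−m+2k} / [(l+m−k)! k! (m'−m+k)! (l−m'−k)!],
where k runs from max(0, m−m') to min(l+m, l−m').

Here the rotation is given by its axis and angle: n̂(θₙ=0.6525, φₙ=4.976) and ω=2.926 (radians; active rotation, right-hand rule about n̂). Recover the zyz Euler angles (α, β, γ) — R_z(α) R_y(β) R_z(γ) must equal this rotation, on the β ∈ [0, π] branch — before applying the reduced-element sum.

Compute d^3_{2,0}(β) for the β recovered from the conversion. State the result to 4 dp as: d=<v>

Axis–angle → zyz. n̂ = (sinθₙcosφₙ, sinθₙsinφₙ, cosθₙ) = (+0.158211, -0.586200, +0.794568), ω = 2.9260.
R = I cosω + sinω [n̂]ₓ + (1−cosω) n̂n̂ᵀ gives
  R = [-0.927368, -0.353318, +0.123104; -0.013360, -0.297544, -0.954615; +0.373912, -0.886924, +0.271212]
β = atan2(√(R₁₃²+R₂₃²), R₃₃) = 1.296144; α = atan2(R₂₃, R₁₃) mod 2π = 4.840638; γ = atan2(R₃₂, −R₃₁) mod 2π = 4.313416
d^3_{2,0}(β=1.2961) via the finite sum:
With c≡cos(β/2)=0.797249 and s≡sin(β/2)=0.603650, N=[120·1·6·6]^{1/2}=65.726707
The bounds max(0,m−m')=0 and min(l+m,l−m')=1 give 2 terms
  k=0: (−1)^2·65.7267/(12)·0.7972^4·0.6037^2 = +0.806321
  k=1: (−1)^3·65.7267/(12)·0.7972^2·0.6037^4 = -0.462265
d^3_{2,0}(1.2961) = +0.806321 -0.462265 = +0.344056

d=0.3441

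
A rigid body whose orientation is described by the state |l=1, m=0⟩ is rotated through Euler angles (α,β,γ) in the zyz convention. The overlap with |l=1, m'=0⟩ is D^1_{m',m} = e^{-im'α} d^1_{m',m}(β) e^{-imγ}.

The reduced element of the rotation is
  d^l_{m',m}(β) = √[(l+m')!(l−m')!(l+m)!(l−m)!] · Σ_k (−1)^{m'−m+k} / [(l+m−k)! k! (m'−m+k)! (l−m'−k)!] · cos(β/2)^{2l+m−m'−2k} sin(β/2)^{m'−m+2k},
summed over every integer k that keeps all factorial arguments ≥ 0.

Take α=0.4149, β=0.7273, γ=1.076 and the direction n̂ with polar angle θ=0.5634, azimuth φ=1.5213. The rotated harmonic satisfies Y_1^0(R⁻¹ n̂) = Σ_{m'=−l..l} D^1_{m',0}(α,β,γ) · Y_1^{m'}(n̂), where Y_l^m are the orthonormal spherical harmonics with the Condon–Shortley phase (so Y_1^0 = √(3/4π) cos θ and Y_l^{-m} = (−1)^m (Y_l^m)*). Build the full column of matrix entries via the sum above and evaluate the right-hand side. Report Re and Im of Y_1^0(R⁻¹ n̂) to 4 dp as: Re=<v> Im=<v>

Re=0.3863 Im=0.0000

Need the full column D^1_{m',0} for m'=−1..1 at α=0.4149, β=0.7273, γ=1.0760.
cos(β/2)=0.934605, sin(β/2)=0.355688
d^1_{-1,0}: single k=1 term ⇒ +0.470124;  D = +0.430237+0.189506i
d^1_{0,0}: k∈[0..1] ⇒ +0.873486 -0.126514 = +0.746972;  D = +0.746972+0.000000i
d^1_{1,0}: single k=0 term ⇒ -0.470124;  D = -0.430237+0.189506i
Y_1^{m'}(θ=0.5634,φ=1.5213) and Σ D·Y over m':
  (+0.4302+0.1895i)·(+0.0091-0.1843i)  (+0.7470+0.0000i)·(+0.4131+0.0000i)  (-0.4302+0.1895i)·(-0.0091-0.1843i)
Y_1^0(R⁻¹ n̂) = +0.386267+0.000000i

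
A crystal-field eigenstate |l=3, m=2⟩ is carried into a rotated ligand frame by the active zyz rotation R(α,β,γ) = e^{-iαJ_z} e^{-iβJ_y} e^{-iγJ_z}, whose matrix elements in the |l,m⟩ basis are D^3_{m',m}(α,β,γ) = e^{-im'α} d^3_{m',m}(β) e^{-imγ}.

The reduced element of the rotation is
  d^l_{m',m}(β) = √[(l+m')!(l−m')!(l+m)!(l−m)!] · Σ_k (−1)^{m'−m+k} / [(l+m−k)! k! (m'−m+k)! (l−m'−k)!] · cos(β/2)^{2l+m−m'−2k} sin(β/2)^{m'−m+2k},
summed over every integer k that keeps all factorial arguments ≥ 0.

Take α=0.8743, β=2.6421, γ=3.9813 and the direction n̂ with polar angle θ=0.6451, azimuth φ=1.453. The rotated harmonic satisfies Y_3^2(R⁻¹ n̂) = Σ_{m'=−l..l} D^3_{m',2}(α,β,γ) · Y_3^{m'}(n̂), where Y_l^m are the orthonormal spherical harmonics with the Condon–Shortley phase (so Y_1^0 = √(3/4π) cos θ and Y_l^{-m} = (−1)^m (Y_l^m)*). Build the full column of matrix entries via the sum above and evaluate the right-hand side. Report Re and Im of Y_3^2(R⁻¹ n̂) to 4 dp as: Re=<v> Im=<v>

Need the full column D^3_{m',2} for m'=−3..3 at α=0.8743, β=2.6421, γ=3.9813.
cos(β/2)=0.247158, sin(β/2)=0.968975
d^3_{-3,2}: single k=5 term ⇒ +0.517147;  D = +0.303550+0.418687i
d^3_{-2,2}: k∈[4..5] ⇒ +0.269259 -0.827705 = -0.558446;  D = -0.557110-0.038605i
d^3_{-1,2}: k∈[3..4] ⇒ +0.086875 -0.667634 = -0.580759;  D = -0.402483+0.418675i
d^3_{0,2}: k∈[2..3] ⇒ +0.019190 -0.294959 = -0.275768;  D = +0.029895+0.274143i
d^3_{1,2}: k∈[1..2] ⇒ +0.002826 -0.086875 = -0.084048;  D = +0.069938+0.046613i
d^3_{2,2}: k∈[0..1] ⇒ +0.000228 -0.017518 = -0.017290;  D = +0.016586-0.004885i
d^3_{3,2}: single k=0 term ⇒ -0.002189;  D = +0.000873-0.002008i
Y_3^{m'}(θ=0.6451,φ=1.453) and Σ D·Y over m':
  (+0.3035+0.4187i)·(-0.0314+0.0851i)  (-0.5571-0.0386i)·(-0.2871-0.0689i)  (-0.4025+0.4187i)·(+0.0501-0.4231i)  (+0.0299+0.2741i)·(+0.0573+0.0000i)  (+0.0699+0.0466i)·(-0.0501-0.4231i)  (+0.0166-0.0049i)·(-0.2871+0.0689i)  (+0.0009-0.0020i)·(+0.0314+0.0851i)
Y_3^2(R⁻¹ n̂) = +0.282799+0.239756i

Re=0.2828 Im=0.2398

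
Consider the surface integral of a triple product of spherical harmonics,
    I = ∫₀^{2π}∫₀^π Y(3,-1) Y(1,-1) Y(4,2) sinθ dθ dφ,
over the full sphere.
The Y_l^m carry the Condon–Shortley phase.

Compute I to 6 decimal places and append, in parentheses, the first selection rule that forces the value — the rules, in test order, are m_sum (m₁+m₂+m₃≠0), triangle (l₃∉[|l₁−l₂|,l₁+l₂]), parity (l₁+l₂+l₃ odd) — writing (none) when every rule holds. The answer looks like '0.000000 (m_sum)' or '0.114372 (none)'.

Checks pass: Σm=0; 8 even; l₃=4∈[2,4].
(2·3+1)(2·1+1)(2·4+1) = 189
Δ: 0! 6! 2! / 9! → 1/252
sum: t=0:+1/36 = 1/36
3j²(3 1 4; 0 0 0) = Δ·Π!·Σ² = 4/63  (sign +1)
sum: t=0:+1/96 = 1/96
3j²(3 1 4; -1 -1 2) = Δ·Π!·Σ² = 5/84  (sign +1)
combine: 4πI² = 189·4/63·5/84 = 5/7
take √, sign +1: I = 0.23841361
No selection rule forces the value: the integral is nonzero (none).

0.238414 (none)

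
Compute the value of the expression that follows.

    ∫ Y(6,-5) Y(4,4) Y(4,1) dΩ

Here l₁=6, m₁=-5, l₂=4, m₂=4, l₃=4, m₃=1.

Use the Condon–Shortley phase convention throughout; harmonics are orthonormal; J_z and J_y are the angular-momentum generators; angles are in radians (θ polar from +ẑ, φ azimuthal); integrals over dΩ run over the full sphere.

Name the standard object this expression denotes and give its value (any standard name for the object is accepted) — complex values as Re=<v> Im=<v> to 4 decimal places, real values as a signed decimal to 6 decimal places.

This is a Gaunt coefficient — the integral of a triple product of spherical harmonics over the sphere.
Checks pass: Σm=0; 14 even; l₃=4∈[2,10].
(2·6+1)(2·4+1)(2·4+1) = 1053
Δ: 6! 6! 2! / 15! → 1/1261260
sum: t=2:+1/4608 t=3:−1/1296 t=4:+1/4608 = -7/20736
3j²(6 4 4; 0 0 0) = Δ·Π!·Σ² = 20/1287  (sign -1)
sum: t=6:+1/172800 = 1/172800
3j²(6 4 4; -5 4 1) = Δ·Π!·Σ² = 2/65  (sign -1)
combine: 4πI² = 1053·20/1287·2/65 = 72/143
take √, sign +1: I = 0.20016738

Gaunt coefficient, +0.200167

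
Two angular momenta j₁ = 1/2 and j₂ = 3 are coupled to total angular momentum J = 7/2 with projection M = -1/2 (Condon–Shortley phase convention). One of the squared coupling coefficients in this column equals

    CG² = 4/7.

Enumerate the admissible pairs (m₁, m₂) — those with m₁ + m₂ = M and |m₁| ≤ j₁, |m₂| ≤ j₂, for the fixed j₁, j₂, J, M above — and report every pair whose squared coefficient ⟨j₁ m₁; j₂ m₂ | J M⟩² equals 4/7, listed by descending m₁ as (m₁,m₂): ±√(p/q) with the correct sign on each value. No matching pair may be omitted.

(-1/2,0): +√(4/7)

Admissible pairs with m₁+m₂ = M = -1/2: (-1/2,0), (1/2,-1)
  (m₁,m₂)=(1/2,-1): CG² = 3/7, CG = +√(3/7)
  (m₁,m₂)=(-1/2,0): CG² = 4/7, CG = +√(4/7)   ← matches the target
Pairs with CG² = 4/7: (-1/2,0): +√(4/7)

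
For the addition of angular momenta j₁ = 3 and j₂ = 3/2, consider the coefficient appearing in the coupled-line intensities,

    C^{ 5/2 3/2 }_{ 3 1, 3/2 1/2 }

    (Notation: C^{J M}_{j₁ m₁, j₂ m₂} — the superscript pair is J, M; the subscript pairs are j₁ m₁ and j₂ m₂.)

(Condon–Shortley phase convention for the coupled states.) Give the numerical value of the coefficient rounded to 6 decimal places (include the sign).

j₁+j₂−J=2  J+j₁−j₂=4  J−j₁+j₂=1  j₁+j₂+J+1=8
(j₁±m₁, j₂±m₂, J±M) = (4,2,2,1,4,1)
P² = 576/35
sum k=1..2:
  [1] −1/6 = -1/6
  [2] +1/48 = 1/48
S = -7/48
C² = P²·S² = 7/20 ; C = -0.591608

−√(7/20) = -0.591608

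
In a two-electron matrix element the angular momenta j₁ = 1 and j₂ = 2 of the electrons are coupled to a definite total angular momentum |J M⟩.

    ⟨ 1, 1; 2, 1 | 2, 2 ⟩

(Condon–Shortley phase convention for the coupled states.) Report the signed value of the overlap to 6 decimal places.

+0.577350  (= +√(1/3))

√[5·1!1!3!/6! · 2!0!3!1!4!0!] = √(12)
  +(−1)^0/∏(0,1,0,3,1,0)! = 1/6  (running 1/6)
⟨..|..⟩ = √(12)·(1/6) = +0.577350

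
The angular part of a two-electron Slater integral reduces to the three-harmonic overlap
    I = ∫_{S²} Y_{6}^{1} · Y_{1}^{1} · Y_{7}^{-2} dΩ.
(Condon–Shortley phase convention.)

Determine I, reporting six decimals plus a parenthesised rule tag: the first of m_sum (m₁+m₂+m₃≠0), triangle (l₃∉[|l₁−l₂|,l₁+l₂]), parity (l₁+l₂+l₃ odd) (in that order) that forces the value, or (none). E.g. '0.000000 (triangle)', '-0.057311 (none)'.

Checks pass: Σm=0; 14 even; l₃=7∈[5,7].
(2·6+1)(2·1+1)(2·7+1) = 585
Δ: 0! 12! 2! / 15! → 1/1365
sum: t=0:+1/518400 = 1/518400
3j²(6 1 7; 0 0 0) = Δ·Π!·Σ² = 7/195  (sign -1)
sum: t=0:+1/1209600 = 1/1209600
3j²(6 1 7; 1 1 -2) = Δ·Π!·Σ² = 12/455  (sign -1)
combine: 4πI² = 585·7/195·12/455 = 36/65
take √, sign +1: I = 0.20993732
No selection rule forces the value: the integral is nonzero (none).

0.209937 (none)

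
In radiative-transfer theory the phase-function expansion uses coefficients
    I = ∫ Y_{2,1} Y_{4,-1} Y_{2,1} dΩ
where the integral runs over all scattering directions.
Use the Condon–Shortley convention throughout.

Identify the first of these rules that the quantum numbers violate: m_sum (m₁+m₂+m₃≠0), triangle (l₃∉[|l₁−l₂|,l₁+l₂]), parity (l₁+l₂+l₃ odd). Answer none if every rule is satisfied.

m_sum

azimuthal sum: 1 − 1 + 1 = 1  ✗
2 ≤ 2 ≤ 6 (triangle on l)
L = 2 + 4 + 2 = 8 (even)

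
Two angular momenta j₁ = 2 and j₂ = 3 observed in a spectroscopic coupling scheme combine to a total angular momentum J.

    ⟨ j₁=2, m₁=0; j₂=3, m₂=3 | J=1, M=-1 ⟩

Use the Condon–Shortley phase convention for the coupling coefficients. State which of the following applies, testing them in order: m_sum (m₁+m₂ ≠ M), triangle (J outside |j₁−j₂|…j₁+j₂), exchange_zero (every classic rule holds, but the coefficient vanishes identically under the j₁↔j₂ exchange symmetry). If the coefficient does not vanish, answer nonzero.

m_sum

m-sum: m₁+m₂ = 0+3 = 3, M = -1  ✗ ⇒ coefficient is 0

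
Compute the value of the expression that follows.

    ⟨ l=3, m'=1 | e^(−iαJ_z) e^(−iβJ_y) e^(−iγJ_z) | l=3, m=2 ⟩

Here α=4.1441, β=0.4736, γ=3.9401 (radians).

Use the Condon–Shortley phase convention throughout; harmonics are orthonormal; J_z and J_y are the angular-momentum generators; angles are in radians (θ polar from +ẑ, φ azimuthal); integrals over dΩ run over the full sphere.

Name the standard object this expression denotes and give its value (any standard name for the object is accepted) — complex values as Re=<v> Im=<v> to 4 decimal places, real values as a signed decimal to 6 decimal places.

This is a Wigner D-matrix element — the rotation-matrix element ⟨l m'| R(α,β,γ) |l m⟩ in the angular-momentum basis.
Split into d^3_{1,2}(β=0.4736) × two z-phases.
With c≡cos(β/2)=0.972094 and s≡sin(β/2)=0.234593, N=[24·2·120·1]^{1/2}=75.894664
k: max(0,(2)−(1))=1 … min(3+(2),3−(1))=2
  k=1: (−1)^0·75.8947/(24)·0.9721^5·0.2346^1 = +0.643955
  k=2: (−1)^1·75.8947/(12)·0.9721^3·0.2346^3 = -0.075007
d^3_{1,2}(0.4736) = +0.643955 -0.075007 = +0.568949
D = (-0.538191+0.842823i)·(+0.568949)·(-0.026215-0.999656i) = +0.487386+0.293527i

Wigner D-matrix element, Re=0.4874 Im=0.2935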